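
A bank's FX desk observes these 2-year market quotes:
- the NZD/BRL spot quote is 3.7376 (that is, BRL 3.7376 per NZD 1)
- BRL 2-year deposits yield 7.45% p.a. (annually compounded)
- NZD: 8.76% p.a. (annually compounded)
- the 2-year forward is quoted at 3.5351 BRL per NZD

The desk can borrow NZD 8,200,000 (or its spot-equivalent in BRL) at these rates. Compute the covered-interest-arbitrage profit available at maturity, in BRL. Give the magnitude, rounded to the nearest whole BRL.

BRL 1,096,094

T = 2 years.
Invest the NZD and cover forward: 8,200,000 × 1.18287376 × 3.5351 = BRL 34,288,931.64.
Convert at spot and invest in BRL: 8,200,000 × 3.7376 × 1.15455025 = BRL 35,385,025.52.
The quoted forward undervalues NZD, so borrow NZD, convert to BRL at spot, deposit the BRL at 7.45%, and buy NZD forward at 3.5351 to cover the loan.
Profit = 35,385,025.52 − 34,288,931.64 = BRL 1,096,094.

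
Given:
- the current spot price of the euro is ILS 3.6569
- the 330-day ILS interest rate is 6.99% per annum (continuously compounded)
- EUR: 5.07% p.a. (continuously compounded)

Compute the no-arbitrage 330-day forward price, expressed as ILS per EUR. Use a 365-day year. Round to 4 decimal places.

3.7209

T = 330/365 years.
ILS accumulates by e^(0.0699×330/365) = 1.0652369.
Growth of 1 EUR over T: e^(0.0507×330/365) = 1.0469052.
CIP: F = S · (grow ILS)/(grow EUR) = 3.6569 × 1.0652369/1.0469052 = 3.720934 ILS per EUR.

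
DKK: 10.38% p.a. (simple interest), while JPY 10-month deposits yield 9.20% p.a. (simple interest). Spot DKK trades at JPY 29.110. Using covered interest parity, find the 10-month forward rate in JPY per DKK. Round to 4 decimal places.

28.8465

T = 10/12 years.
Growth of 1 JPY over T: 1 + 0.0920×10/12 = 1.07666667.
Growth of 1 DKK over T: 1 + 0.1038×10/12 = 1.086500.
So F = 29.11 × 1.07666667 / 1.086500 = 28.846541 (JPY/DKK).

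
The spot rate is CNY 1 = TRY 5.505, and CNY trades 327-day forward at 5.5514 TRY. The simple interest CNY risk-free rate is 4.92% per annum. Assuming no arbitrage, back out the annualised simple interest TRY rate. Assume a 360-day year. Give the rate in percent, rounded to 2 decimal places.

T = 327/360 years.
F/S = 5.5514/5.505 = 1.0084287 = (growth of TRY) / (growth of CNY).
The CNY side grows by 1 + 0.0492×327/360 = 1.044690.
That pins the TRY growth at 1.0534954.
(1.0534954 − 1)/T = 0.058894, i.e. 5.89%.

5.89%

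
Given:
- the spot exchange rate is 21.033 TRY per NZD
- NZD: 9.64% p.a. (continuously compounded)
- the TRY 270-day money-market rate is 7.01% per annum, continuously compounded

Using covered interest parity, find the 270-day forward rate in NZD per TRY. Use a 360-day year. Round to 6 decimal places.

T = 270/360 years.
Growth of 1 TRY over T: e^(0.0701×270/360) = 1.0539816.
NZD accumulates by e^(0.0964×270/360) = 1.0749778.
Forward (TRY per NZD) = 21.033 × 1.0539816 / 1.0749778 = 20.62219.
Invert for NZD per TRY: 1 / 20.62219 = 0.048491.

0.048491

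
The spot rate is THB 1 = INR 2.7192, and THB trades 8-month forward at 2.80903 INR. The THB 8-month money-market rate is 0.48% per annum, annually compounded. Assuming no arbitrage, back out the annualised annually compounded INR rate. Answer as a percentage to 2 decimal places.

T = 8/12 years.
F/S = 2.80903/2.7192 = 1.0330355 = (growth of INR) / (growth of THB).
THB growth factor: (1 + 0.0048)^(8/12) = 1.0031974.
That pins the INR growth at 1.0363385.
r = 1.0363385^(12/8) − 1 = 0.055000 → 5.50%.

5.50%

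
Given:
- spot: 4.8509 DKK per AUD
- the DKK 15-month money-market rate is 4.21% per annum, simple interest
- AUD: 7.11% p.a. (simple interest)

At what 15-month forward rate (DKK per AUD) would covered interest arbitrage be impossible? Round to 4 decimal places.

T = 15/12 years.
DKK growth factor: 1 + 0.0421×15/12 = 1.052625.
AUD accumulates by 1 + 0.0711×15/12 = 1.088875.
CIP: F = S · (grow DKK)/(grow AUD) = 4.8509 × 1.052625/1.088875 = 4.689408 DKK per AUD.

4.6894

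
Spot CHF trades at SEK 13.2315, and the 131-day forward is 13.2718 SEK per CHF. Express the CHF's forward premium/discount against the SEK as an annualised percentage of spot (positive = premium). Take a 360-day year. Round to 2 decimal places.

+0.84%

T = 131/360 years.
(F − S)/S = (13.2718 − 13.2315)/13.2315 = 0.0030458.
×(1/T) gives 0.84% p.a.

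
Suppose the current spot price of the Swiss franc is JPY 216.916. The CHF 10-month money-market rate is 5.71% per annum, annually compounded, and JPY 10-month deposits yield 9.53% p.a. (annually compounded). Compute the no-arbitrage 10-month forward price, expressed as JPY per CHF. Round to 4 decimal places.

223.4288

T = 10/12 years.
Growth of 1 JPY over T: (1 + 0.0953)^(10/12) = 1.078808202.
CHF accumulates by (1 + 0.0571)^(10/12) = 1.047361794.
So F = 216.916 × 1.078808202 / 1.047361794 = 223.428772 (JPY/CHF).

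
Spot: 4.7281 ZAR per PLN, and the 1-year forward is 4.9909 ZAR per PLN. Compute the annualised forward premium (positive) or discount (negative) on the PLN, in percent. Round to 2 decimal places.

T = 1 year.
Period premium: (4.9909 − 4.7281)/4.7281 = 0.0555826.
Annualise by dividing by T: 0.0555826 / 1 = 0.055583 → 5.56%.

+5.56%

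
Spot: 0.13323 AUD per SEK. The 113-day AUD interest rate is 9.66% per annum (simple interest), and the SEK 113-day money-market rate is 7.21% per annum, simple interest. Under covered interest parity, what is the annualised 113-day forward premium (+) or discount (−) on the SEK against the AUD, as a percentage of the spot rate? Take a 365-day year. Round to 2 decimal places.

+2.40%

T = 113/365 years.
F = S · g_AUD/g_SEK = 0.13323 × 1.0299063/1.0223214 = 0.13421847.
Annualised premium = (F − S)/S × (1/T) = (0.13421847 − 0.13323)/0.13323 ÷ (113/365) = 2.40%.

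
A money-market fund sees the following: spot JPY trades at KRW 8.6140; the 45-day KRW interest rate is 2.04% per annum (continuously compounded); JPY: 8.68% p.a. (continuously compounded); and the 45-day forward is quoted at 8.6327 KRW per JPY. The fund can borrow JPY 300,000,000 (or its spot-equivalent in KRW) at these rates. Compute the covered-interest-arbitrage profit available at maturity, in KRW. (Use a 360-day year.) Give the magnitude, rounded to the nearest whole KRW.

T = 45/360 years.
Keep in JPY, deliver into the forward: 300,000,000·1.01090907471·8.6327 = KRW 2,618,062,430.77.
Swap to KRW now, deposit: 300,000,000·8.6140·1.002553254015 = KRW 2,590,798,119.03.
The quoted forward overvalues JPY, so borrow KRW, buy JPY at spot, deposit the JPY at 8.68%, and sell the proceeds forward at 8.6327.
The gap between the two covered legs is KRW 27,264,312.

KRW 27,264,312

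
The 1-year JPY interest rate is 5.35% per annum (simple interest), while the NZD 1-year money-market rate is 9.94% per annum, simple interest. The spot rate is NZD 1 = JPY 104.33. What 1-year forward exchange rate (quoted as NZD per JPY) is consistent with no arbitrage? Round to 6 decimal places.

0.010003

T = 1 year.
JPY growth factor: 1 + 0.0535×1 = 1.053500.
Growth of 1 NZD over T: 1 + 0.0994×1 = 1.099400.
Forward (JPY per NZD) = 104.33 × 1.053500 / 1.099400 = 99.97422.
Invert for NZD per JPY: 1 / 99.97422 = 0.010003.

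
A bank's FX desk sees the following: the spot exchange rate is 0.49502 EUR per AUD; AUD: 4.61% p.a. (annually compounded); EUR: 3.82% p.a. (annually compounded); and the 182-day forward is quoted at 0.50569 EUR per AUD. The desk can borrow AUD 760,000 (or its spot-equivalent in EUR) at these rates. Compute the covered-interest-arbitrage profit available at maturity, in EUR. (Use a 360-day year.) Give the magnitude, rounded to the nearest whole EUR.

EUR 9,768

T = 182/360 years.
Invest the AUD and cover forward: 760,000 × 1.02304642 × 0.50569 = EUR 393,181.70.
Convert at spot and invest in EUR: 760,000 × 0.49502 × 1.01913323 = EUR 383,413.41.
The quoted forward overvalues AUD, so borrow EUR, buy AUD at spot, deposit the AUD at 4.61%, and sell the proceeds forward at 0.50569.
Profit = 393,181.70 − 383,413.41 = EUR 9,768.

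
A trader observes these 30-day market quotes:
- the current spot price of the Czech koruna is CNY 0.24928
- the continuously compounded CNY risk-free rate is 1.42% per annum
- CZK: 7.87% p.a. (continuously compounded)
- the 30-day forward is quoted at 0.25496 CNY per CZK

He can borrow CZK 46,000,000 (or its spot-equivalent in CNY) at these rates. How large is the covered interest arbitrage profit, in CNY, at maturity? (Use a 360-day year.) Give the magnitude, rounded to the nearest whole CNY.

T = 30/360 years.
Keep in CZK, deliver into the forward: 46,000,000·1.0065798863·0.25496 = CNY 11,805,329.96.
Swap to CNY now, deposit: 46,000,000·0.24928·1.0011840337 = CNY 11,480,457.17.
The quoted forward overvalues CZK, so borrow CNY, buy CZK at spot, deposit the CZK at 7.87%, and sell the proceeds forward at 0.25496.
The gap between the two covered legs is CNY 324,873.

CNY 324,873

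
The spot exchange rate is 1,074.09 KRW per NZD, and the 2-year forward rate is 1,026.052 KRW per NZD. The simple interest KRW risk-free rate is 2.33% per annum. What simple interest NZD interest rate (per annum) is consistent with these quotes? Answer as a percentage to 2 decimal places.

4.78%

T = 2 years.
By CIP, F/S equals the KRW-to-NZD growth ratio: 1026.052/1074.09 = 0.9552756.
The KRW side grows by 1 + 0.0233×2 = 1.046600.
So the NZD growth factor = 1.0956001.
(1.0956001 − 1)/T = 0.047800, i.e. 4.78%.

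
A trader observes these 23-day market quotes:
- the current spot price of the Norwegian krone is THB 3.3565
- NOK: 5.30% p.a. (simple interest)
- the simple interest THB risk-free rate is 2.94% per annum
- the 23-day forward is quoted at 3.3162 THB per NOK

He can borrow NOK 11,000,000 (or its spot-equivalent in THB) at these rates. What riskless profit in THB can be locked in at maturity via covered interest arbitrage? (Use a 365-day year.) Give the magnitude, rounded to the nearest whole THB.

T = 23/365 years.
Invest the NOK and cover forward: 11,000,000 × 1.003339726 × 3.3162 = THB 36,600,027.19.
Convert at spot and invest in THB: 11,000,000 × 3.3565 × 1.0018526027 = THB 36,989,900.87.
The quoted forward undervalues NOK, so borrow NOK, convert to THB at spot, deposit the THB at 2.94%, and buy NOK forward at 3.3162 to cover the loan.
The gap between the two covered legs is THB 389,874.

THB 389,874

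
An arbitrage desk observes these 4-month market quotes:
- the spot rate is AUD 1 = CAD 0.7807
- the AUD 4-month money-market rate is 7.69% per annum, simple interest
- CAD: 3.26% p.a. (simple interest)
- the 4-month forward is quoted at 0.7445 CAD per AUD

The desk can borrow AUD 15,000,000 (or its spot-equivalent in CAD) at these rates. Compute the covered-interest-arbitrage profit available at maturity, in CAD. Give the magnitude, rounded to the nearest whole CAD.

T = 4/12 years.
Route A — deposit AUD, sell forward: 15,000,000 × 1.0256333333 × 0.7445 = CAD 11,453,760.25.
Route B — convert at spot, deposit CAD: 15,000,000 × 0.7807 × 1.0108666667 = CAD 11,837,754.10.
The quoted forward undervalues AUD, so borrow AUD, convert to CAD at spot, deposit the CAD at 3.26%, and buy AUD forward at 0.7445 to cover the loan.
The gap between the two covered legs is CAD 383,994.

CAD 383,994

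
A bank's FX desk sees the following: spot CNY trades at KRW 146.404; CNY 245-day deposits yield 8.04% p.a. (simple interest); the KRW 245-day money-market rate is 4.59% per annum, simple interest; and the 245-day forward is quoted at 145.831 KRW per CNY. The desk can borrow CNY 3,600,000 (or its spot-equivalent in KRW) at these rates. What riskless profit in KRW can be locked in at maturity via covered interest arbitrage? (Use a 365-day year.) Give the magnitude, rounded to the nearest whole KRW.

KRW 10,031,157

T = 245/365 years.
Keep in CNY, deliver into the forward: 3,600,000·1.05396712329·145.831 = KRW 553,323,886.40.
Swap to KRW now, deposit: 3,600,000·146.404·1.03080958904 = KRW 543,292,729.47.
The quoted forward overvalues CNY, so borrow KRW, buy CNY at spot, deposit the CNY at 8.04%, and sell the proceeds forward at 145.831.
Profit = 553,323,886.40 − 543,292,729.47 = KRW 10,031,157.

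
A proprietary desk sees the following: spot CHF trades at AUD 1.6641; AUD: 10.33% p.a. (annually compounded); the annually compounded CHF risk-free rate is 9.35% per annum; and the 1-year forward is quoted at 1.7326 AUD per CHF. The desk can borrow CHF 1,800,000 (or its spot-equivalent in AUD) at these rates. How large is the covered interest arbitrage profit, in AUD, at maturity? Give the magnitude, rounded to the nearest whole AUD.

T = 1 year.
Invest the CHF and cover forward: 1,800,000 × 1.093500 × 1.7326 = AUD 3,410,276.58.
Convert at spot and invest in AUD: 1,800,000 × 1.6641 × 1.103300 = AUD 3,304,802.75.
The quoted forward overvalues CHF, so borrow AUD, buy CHF at spot, deposit the CHF at 9.35%, and sell the proceeds forward at 1.7326.
Profit = 3,410,276.58 − 3,304,802.75 = AUD 105,474.

AUD 105,474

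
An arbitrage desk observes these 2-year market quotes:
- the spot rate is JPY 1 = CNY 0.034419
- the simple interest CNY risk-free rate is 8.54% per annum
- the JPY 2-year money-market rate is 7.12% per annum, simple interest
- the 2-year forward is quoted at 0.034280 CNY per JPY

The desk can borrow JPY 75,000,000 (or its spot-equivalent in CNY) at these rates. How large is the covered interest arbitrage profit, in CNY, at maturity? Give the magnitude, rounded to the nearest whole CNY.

T = 2 years.
Route A — deposit JPY, sell forward: 75,000,000 × 1.142400 × 0.034280 = CNY 2,937,110.40.
Route B — convert at spot, deposit CNY: 75,000,000 × 0.034419 × 1.170800 = CNY 3,022,332.39.
The quoted forward undervalues JPY, so borrow JPY, convert to CNY at spot, deposit the CNY at 8.54%, and buy JPY forward at 0.034280 to cover the loan.
Arbitrage profit = |2,937,110.40 − 3,022,332.39| = CNY 85,222.

CNY 85,222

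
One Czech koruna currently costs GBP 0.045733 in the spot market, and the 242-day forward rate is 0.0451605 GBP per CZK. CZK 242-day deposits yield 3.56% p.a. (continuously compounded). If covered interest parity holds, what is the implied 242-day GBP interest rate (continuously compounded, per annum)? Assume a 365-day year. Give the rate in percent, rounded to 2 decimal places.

1.66%

T = 242/365 years.
By CIP, F/S equals the GBP-to-CZK growth ratio: 0.0451605/0.045733 = 0.9874817.
CZK growth factor: e^(0.0356×242/365) = 1.023884.
Hence g_GBP = 1.0110667.
r = ln(1.0110667)/(242/365) = 0.016600 → 1.66%.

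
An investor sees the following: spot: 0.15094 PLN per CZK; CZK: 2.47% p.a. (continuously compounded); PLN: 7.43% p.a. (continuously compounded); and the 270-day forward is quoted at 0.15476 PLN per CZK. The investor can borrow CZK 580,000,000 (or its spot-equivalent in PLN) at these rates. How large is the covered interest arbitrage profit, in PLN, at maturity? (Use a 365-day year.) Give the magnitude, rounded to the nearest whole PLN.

T = 270/365 years.
Route A — deposit CZK, sell forward: 580,000,000 × 1.0184391731 × 0.15476 = PLN 91,415,914.93.
Route B — convert at spot, deposit PLN: 580,000,000 × 0.15094 × 1.0565000906 = PLN 92,491,511.73.
The quoted forward undervalues CZK, so borrow CZK, convert to PLN at spot, deposit the PLN at 7.43%, and buy CZK forward at 0.15476 to cover the loan.
Arbitrage profit = |91,415,914.93 − 92,491,511.73| = PLN 1,075,597.

PLN 1,075,597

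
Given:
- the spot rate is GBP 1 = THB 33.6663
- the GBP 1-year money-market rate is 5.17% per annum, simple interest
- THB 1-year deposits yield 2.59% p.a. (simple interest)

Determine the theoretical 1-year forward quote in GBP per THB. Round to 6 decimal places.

T = 1 year.
Growth of 1 THB over T: 1 + 0.0259×1 = 1.025900.
GBP accumulates by 1 + 0.0517×1 = 1.051700.
Forward (THB per GBP) = 33.6663 × 1.025900 / 1.051700 = 32.84041.
Invert for GBP per THB: 1 / 32.84041 = 0.030450.

0.030450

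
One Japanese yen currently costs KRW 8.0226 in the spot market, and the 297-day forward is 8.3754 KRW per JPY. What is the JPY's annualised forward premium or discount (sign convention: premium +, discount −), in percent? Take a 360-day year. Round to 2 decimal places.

T = 297/360 years.
(F − S)/S = (8.3754 − 8.0226)/8.0226 = 0.0439758.
Per annum: 0.0439758 / (297/360) = 0.053304 = 5.33%.

+5.33%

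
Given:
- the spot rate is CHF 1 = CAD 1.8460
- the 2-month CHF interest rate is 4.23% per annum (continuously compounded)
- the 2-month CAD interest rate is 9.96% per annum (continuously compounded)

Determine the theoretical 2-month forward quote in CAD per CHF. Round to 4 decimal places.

1.8637

T = 2/12 years.
CAD accumulates by e^(0.0996×2/12) = 1.0167385.
CHF growth factor: e^(0.0423×2/12) = 1.0070749.
So F = 1.846 × 1.0167385 / 1.0070749 = 1.863714 (CAD/CHF).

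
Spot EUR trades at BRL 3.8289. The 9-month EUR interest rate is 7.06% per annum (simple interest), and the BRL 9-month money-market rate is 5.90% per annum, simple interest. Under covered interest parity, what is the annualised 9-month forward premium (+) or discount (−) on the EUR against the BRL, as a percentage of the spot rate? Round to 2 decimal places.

-1.10%

T = 9/12 years.
F = S · g_BRL/g_EUR = 3.8289 × 1.044250/1.052950 = 3.7972637.
Annualised premium = (F − S)/S × (1/T) = (3.7972637 − 3.8289)/3.8289 ÷ (9/12) = -1.10%.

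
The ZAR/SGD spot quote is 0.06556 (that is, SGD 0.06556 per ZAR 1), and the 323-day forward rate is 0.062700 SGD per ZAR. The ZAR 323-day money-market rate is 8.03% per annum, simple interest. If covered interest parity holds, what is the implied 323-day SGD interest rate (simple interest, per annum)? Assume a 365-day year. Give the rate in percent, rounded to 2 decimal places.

T = 323/365 years.
CIP gives F = S · g_SGD/g_ZAR, so g_SGD/g_ZAR = 0.0627/0.06556 = 0.9563758.
The ZAR side grows by 1 + 0.0803×323/365 = 1.071060.
Hence g_SGD = 1.0243359.
(1.0243359 − 1)/T = 0.027500, i.e. 2.75%.

2.75%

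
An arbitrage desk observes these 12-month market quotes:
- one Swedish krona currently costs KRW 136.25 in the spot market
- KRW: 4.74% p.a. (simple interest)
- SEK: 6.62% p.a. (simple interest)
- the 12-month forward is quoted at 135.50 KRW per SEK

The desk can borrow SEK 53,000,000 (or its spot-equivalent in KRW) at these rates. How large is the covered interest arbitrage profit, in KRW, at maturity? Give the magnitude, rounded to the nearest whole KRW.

KRW 93,378,050

T = 1 year.
Invest the SEK and cover forward: 53,000,000 × 1.066200 × 135.50 = KRW 7,656,915,300.00.
Convert at spot and invest in KRW: 53,000,000 × 136.25 × 1.047400 = KRW 7,563,537,250.00.
The quoted forward overvalues SEK, so borrow KRW, buy SEK at spot, deposit the SEK at 6.62%, and sell the proceeds forward at 135.50.
The gap between the two covered legs is KRW 93,378,050.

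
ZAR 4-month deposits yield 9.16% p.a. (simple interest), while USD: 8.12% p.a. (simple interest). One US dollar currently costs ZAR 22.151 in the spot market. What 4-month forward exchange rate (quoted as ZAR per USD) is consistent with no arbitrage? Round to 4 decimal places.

T = 4/12 years.
ZAR accumulates by 1 + 0.0916×4/12 = 1.03053333.
Growth of 1 USD over T: 1 + 0.0812×4/12 = 1.02706667.
So F = 22.151 × 1.03053333 / 1.02706667 = 22.225766 (ZAR/USD).

22.2258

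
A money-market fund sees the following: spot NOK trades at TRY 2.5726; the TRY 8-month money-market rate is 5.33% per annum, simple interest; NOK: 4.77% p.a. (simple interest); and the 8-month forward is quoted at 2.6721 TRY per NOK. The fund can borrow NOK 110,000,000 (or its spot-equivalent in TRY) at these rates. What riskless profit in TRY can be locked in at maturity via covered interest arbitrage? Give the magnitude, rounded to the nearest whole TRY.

TRY 10,236,570

T = 8/12 years.
Invest the NOK and cover forward: 110,000,000 × 1.031800 × 2.6721 = TRY 303,278,005.80.
Convert at spot and invest in TRY: 110,000,000 × 2.5726 × 1.03553333333 = TRY 293,041,435.87.
The quoted forward overvalues NOK, so borrow TRY, buy NOK at spot, deposit the NOK at 4.77%, and sell the proceeds forward at 2.6721.
The gap between the two covered legs is TRY 10,236,570.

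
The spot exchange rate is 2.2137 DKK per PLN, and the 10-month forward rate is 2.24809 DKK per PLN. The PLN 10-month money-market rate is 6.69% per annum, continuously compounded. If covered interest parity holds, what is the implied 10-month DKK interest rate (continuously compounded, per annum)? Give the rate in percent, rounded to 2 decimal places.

8.54%

T = 10/12 years.
F/S = 2.24809/2.2137 = 1.0155351 = (growth of DKK) / (growth of PLN).
The PLN side grows by e^(0.0669×10/12) = 1.0573333.
Hence g_DKK = 1.0737591.
Take logs: ln 1.0737591 / (10/12) = 0.085399, so 8.54%.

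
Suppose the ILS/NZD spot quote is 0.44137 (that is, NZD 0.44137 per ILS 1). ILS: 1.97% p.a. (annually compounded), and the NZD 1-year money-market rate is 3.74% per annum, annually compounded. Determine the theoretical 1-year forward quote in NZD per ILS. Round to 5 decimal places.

0.44903

T = 1 year.
Growth of 1 NZD over T: (1 + 0.0374)^1 = 1.037400.
ILS accumulates by (1 + 0.0197)^1 = 1.019700.
Forward (NZD per ILS) = 0.44137 × 1.037400 / 1.019700 = 0.4490313.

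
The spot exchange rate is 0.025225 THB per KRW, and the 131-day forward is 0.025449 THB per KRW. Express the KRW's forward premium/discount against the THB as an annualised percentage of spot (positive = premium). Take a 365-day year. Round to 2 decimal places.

+2.47%

T = 131/365 years.
Period premium: (0.025449 − 0.025225)/0.025225 = 0.0088801.
×(1/T) gives 2.47% p.a.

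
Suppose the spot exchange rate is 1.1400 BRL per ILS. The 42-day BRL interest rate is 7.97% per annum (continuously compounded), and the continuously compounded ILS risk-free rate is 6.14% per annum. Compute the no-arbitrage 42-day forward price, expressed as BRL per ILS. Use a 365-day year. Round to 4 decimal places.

T = 42/365 years.
Growth of 1 BRL over T: e^(0.0797×42/365) = 1.0092131.
ILS growth factor: e^(0.0614×42/365) = 1.0070902.
CIP: F = S · (grow BRL)/(grow ILS) = 1.14 × 1.0092131/1.0070902 = 1.142403 BRL per ILS.

1.1424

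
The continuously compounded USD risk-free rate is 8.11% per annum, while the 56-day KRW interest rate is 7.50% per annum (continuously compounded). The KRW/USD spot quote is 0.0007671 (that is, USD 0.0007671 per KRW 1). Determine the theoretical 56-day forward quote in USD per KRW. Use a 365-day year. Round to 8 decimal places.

0.00076782

T = 56/365 years.
USD growth factor: e^(0.0811×56/365) = 1.0125205.
Growth of 1 KRW over T: e^(0.0750×56/365) = 1.0115733.
Forward (USD per KRW) = 0.0007671 × 1.0125205 / 1.0115733 = 0.0007678183.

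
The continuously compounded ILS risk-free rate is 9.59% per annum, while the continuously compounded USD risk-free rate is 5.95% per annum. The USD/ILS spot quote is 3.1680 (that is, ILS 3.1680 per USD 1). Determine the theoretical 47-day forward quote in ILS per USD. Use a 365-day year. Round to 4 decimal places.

3.1829

T = 47/365 years.
Growth of 1 ILS over T: e^(0.0959×47/365) = 1.0124253.
Growth of 1 USD over T: e^(0.0595×47/365) = 1.0076911.
Forward (ILS per USD) = 3.168 × 1.0124253 / 1.0076911 = 3.182883.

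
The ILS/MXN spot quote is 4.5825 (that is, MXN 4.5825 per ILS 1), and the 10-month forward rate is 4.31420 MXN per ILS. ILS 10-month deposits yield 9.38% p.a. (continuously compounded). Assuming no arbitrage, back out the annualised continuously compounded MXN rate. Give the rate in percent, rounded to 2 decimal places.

T = 10/12 years.
By CIP, F/S equals the MXN-to-ILS growth ratio: 4.3142/4.5825 = 0.9414512.
ILS growth factor: e^(0.0938×10/12) = 1.0813029.
So the MXN growth factor = 1.0179939.
r = ln(1.0179939)/(10/12) = 0.021401 → 2.14%.

2.14%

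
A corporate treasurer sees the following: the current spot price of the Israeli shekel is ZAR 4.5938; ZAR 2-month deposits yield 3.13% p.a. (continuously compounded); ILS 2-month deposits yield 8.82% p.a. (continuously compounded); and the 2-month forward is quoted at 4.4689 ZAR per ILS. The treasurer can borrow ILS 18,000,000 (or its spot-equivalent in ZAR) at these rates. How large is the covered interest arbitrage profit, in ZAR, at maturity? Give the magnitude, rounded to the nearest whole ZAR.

ZAR 1,489,480

T = 2/12 years.
Invest the ILS and cover forward: 18,000,000 × 1.0148085764 × 4.4689 = ZAR 81,631,404.85.
Convert at spot and invest in ZAR: 18,000,000 × 4.5938 × 1.0052302972 = ZAR 83,120,884.91.
The quoted forward undervalues ILS, so borrow ILS, convert to ZAR at spot, deposit the ZAR at 3.13%, and buy ILS forward at 4.4689 to cover the loan.
Arbitrage profit = |81,631,404.85 − 83,120,884.91| = ZAR 1,489,480.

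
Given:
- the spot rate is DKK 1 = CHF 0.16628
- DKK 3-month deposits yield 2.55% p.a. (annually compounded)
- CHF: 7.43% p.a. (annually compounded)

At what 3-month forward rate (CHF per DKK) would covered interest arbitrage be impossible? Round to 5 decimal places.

T = 3/12 years.
Growth of 1 CHF over T: (1 + 0.0743)^(3/12) = 1.0180788.
Growth of 1 DKK over T: (1 + 0.0255)^(3/12) = 1.0063149.
Forward (CHF per DKK) = 0.16628 × 1.0180788 / 1.0063149 = 0.1682238.

0.16822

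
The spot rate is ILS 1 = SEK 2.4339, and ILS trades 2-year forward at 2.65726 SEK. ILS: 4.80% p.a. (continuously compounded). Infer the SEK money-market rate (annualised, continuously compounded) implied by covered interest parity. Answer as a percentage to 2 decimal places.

9.19%

T = 2 years.
By CIP, F/S equals the SEK-to-ILS growth ratio: 2.65726/2.4339 = 1.0917704.
ILS growth factor: e^(0.0480×2) = 1.1007591.
That pins the SEK growth at 1.2017762.
r = ln(1.2017762)/2 = 0.091900 → 9.19%.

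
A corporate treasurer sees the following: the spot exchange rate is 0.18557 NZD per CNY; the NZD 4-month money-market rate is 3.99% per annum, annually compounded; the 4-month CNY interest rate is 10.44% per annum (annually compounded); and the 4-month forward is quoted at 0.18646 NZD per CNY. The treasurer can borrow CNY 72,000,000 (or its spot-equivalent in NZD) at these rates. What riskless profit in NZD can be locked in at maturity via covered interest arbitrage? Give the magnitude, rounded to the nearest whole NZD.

T = 4/12 years.
Invest the CNY and cover forward: 72,000,000 × 1.0336546578 × 0.18646 = NZD 13,876,937.82.
Convert at spot and invest in NZD: 72,000,000 × 0.18557 × 1.0131269297 = NZD 13,536,429.43.
The quoted forward overvalues CNY, so borrow NZD, buy CNY at spot, deposit the CNY at 10.44%, and sell the proceeds forward at 0.18646.
The gap between the two covered legs is NZD 340,508.

NZD 340,508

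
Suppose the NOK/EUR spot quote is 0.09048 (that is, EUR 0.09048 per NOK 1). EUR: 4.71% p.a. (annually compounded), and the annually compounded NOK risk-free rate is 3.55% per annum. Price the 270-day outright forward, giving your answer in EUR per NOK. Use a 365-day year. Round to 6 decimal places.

T = 270/365 years.
Growth of 1 EUR over T: (1 + 0.0471)^(270/365) = 1.0346317.
NOK accumulates by (1 + 0.0355)^(270/365) = 1.0261407.
Forward (EUR per NOK) = 0.09048 × 1.0346317 / 1.0261407 = 0.09122869.

0.091229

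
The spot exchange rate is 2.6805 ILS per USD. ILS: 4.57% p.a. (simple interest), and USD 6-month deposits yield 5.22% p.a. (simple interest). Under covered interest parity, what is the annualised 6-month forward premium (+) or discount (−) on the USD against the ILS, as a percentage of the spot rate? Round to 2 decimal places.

T = 6/12 years.
F = S · g_ILS/g_USD = 2.6805 × 1.022850/1.026100 = 2.6720100.
Annualised premium = (F − S)/S × (1/T) = (2.6720100 − 2.6805)/2.6805 ÷ (6/12) = -0.63%.

-0.63%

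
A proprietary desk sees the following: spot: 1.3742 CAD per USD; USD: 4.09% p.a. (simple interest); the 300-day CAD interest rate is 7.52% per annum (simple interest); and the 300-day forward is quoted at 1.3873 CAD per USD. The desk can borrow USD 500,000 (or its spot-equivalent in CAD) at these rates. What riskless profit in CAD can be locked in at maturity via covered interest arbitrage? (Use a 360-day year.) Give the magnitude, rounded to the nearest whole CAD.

CAD 12,866

T = 300/360 years.
Invest the USD and cover forward: 500,000 × 1.03408333 × 1.3873 = CAD 717,291.90.
Convert at spot and invest in CAD: 500,000 × 1.3742 × 1.06266667 = CAD 730,158.27.
The quoted forward undervalues USD, so borrow USD, convert to CAD at spot, deposit the CAD at 7.52%, and buy USD forward at 1.3873 to cover the loan.
Profit = 730,158.27 − 717,291.90 = CAD 12,866.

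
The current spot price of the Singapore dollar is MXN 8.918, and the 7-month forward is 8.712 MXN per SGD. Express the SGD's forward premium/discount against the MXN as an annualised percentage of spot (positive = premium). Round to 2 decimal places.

T = 7/12 years.
Period premium: (8.712 − 8.918)/8.918 = -0.0230993.
×(1/T) gives -3.96% p.a.

-3.96%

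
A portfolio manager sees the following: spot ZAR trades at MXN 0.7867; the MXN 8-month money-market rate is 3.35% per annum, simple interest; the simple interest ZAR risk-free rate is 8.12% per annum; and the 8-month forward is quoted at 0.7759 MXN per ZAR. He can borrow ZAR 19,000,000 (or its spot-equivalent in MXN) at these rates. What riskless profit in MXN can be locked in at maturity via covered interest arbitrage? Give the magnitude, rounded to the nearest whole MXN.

MXN 259,016

T = 8/12 years.
Route A — deposit ZAR, sell forward: 19,000,000 × 1.0541333333 × 0.7759 = MXN 15,540,139.01.
Route B — convert at spot, deposit MXN: 19,000,000 × 0.7867 × 1.0223333333 = MXN 15,281,123.03.
The quoted forward overvalues ZAR, so borrow MXN, buy ZAR at spot, deposit the ZAR at 8.12%, and sell the proceeds forward at 0.7759.
The gap between the two covered legs is MXN 259,016.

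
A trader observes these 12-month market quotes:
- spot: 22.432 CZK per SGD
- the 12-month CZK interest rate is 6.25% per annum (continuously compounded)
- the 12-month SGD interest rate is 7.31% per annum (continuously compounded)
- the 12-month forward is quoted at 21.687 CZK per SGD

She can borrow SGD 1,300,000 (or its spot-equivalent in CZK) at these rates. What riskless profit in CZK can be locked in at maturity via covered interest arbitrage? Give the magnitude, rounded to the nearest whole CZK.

CZK 711,150

T = 1 year.
Route A — deposit SGD, sell forward: 1,300,000 × 1.0758381153 × 21.687 = CZK 30,331,211.57.
Route B — convert at spot, deposit CZK: 1,300,000 × 22.432 × 1.0644944589 = CZK 31,042,361.61.
The quoted forward undervalues SGD, so borrow SGD, convert to CZK at spot, deposit the CZK at 6.25%, and buy SGD forward at 21.687 to cover the loan.
Profit = 31,042,361.61 − 30,331,211.57 = CZK 711,150.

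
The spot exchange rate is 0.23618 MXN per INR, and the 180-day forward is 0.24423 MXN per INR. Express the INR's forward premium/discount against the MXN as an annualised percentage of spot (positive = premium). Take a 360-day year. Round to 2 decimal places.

+6.82%

T = 180/360 years.
INR trades forward at +3.40842% vs spot over the period.
Annualise by dividing by T: 0.0340842 / (180/360) = 0.068168 → 6.82%.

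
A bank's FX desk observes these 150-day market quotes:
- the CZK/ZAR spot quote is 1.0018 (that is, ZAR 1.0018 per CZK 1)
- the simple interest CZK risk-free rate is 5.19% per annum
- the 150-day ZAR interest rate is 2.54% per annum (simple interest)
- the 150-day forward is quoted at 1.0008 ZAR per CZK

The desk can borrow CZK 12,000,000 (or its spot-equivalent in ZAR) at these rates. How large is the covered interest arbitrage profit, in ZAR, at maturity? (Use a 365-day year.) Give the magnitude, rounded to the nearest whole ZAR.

T = 150/365 years.
Invest the CZK and cover forward: 12,000,000 × 1.0213287671 × 1.0008 = ZAR 12,265,749.96.
Convert at spot and invest in ZAR: 12,000,000 × 1.0018 × 1.0104383562 = ZAR 12,147,085.74.
The quoted forward overvalues CZK, so borrow ZAR, buy CZK at spot, deposit the CZK at 5.19%, and sell the proceeds forward at 1.0008.
The gap between the two covered legs is ZAR 118,664.

ZAR 118,664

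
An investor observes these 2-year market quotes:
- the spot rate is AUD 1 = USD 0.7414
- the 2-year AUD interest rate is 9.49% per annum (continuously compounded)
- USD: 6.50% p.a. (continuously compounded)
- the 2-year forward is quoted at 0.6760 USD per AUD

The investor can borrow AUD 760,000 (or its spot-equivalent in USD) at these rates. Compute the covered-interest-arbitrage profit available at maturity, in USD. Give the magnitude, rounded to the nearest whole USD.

T = 2 years.
Route A — deposit AUD, sell forward: 760,000 × 1.20900777 × 0.6760 = USD 621,139.83.
Route B — convert at spot, deposit USD: 760,000 × 0.7414 × 1.13882838 = USD 641,688.79.
The quoted forward undervalues AUD, so borrow AUD, convert to USD at spot, deposit the USD at 6.50%, and buy AUD forward at 0.6760 to cover the loan.
Profit = 641,688.79 − 621,139.83 = USD 20,549.

USD 20,549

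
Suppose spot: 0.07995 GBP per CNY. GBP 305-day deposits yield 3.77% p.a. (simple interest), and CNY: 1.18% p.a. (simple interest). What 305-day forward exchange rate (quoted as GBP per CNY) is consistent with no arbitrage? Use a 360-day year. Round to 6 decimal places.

T = 305/360 years.
Growth of 1 GBP over T: 1 + 0.0377×305/360 = 1.0319403.
Growth of 1 CNY over T: 1 + 0.0118×305/360 = 1.0099972.
Forward (GBP per CNY) = 0.07995 × 1.0319403 / 1.0099972 = 0.08168699.

0.081687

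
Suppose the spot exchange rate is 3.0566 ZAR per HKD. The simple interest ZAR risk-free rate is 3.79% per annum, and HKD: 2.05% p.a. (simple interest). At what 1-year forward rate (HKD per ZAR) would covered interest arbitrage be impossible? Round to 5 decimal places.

0.32168

T = 1 year.
ZAR growth factor: 1 + 0.0379×1 = 1.037900.
HKD growth factor: 1 + 0.0205×1 = 1.020500.
Forward (ZAR per HKD) = 3.0566 × 1.037900 / 1.020500 = 3.108716.
Invert for HKD per ZAR: 1 / 3.108716 = 0.32168.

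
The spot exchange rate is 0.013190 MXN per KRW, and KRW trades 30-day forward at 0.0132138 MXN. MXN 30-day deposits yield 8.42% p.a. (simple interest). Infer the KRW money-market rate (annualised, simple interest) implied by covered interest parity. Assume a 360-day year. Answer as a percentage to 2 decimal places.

6.24%

T = 30/360 years.
CIP gives F = S · g_MXN/g_KRW, so g_MXN/g_KRW = 0.0132138/0.01319 = 1.0018044.
The MXN side grows by 1 + 0.0842×30/360 = 1.0070167.
So the KRW growth factor = 1.0052029.
r = (1.0052029 − 1)/(30/360) = 0.062435 → 6.24%.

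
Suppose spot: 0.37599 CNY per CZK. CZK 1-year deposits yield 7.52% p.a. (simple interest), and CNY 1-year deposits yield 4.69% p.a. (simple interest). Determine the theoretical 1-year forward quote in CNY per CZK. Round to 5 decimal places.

0.36609

T = 1 year.
CNY growth factor: 1 + 0.0469×1 = 1.046900.
CZK growth factor: 1 + 0.0752×1 = 1.075200.
CIP: F = S · (grow CNY)/(grow CZK) = 0.37599 × 1.046900/1.075200 = 0.3660937 CNY per CZK.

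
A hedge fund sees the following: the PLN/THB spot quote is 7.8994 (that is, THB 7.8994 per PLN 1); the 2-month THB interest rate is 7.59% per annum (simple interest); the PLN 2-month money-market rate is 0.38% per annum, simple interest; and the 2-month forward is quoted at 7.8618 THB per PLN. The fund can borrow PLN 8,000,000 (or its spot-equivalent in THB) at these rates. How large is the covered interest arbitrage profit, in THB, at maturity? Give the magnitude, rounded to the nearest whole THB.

T = 2/12 years.
Keep in PLN, deliver into the forward: 8,000,000·1.0006333333·7.8618 = THB 62,934,233.12.
Swap to THB now, deposit: 8,000,000·7.8994·1.012650 = THB 63,994,619.28.
The quoted forward undervalues PLN, so borrow PLN, convert to THB at spot, deposit the THB at 7.59%, and buy PLN forward at 7.8618 to cover the loan.
Profit = 63,994,619.28 − 62,934,233.12 = THB 1,060,386.

THB 1,060,386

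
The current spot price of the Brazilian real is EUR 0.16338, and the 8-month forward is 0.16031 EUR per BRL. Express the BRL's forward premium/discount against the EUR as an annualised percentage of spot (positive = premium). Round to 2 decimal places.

T = 8/12 years.
(F − S)/S = (0.16031 − 0.16338)/0.16338 = -0.0187905.
×(1/T) gives -2.82% p.a.

-2.82%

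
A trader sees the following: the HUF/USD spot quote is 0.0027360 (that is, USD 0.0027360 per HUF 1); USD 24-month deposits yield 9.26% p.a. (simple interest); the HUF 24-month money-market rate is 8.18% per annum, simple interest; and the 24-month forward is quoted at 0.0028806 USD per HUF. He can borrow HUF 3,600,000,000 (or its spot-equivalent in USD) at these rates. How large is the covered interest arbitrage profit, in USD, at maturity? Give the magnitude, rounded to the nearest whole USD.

USD 392,972

T = 2 years.
Keep in HUF, deliver into the forward: 3,600,000,000·1.163600·0.0028806 = USD 12,066,718.18.
Swap to USD now, deposit: 3,600,000,000·0.0027360·1.185200 = USD 11,673,745.92.
The quoted forward overvalues HUF, so borrow USD, buy HUF at spot, deposit the HUF at 8.18%, and sell the proceeds forward at 0.0028806.
Arbitrage profit = |12,066,718.18 − 11,673,745.92| = USD 392,972.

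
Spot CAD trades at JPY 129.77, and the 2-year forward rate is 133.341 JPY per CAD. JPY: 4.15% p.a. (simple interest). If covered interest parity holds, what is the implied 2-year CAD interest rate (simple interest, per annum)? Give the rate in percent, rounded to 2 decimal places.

T = 2 years.
CIP gives F = S · g_JPY/g_CAD, so g_JPY/g_CAD = 133.341/129.77 = 1.0275179.
JPY growth factor: 1 + 0.0415×2 = 1.083000.
That pins the CAD growth at 1.0539962.
(1.0539962 − 1)/T = 0.026998, i.e. 2.70%.

2.70%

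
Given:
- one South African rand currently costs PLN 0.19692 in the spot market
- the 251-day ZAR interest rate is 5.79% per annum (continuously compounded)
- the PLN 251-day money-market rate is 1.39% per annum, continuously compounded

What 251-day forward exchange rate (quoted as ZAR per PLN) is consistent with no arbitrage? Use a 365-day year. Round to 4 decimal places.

T = 251/365 years.
PLN accumulates by e^(0.0139×251/365) = 1.0096045.
Growth of 1 ZAR over T: e^(0.0579×251/365) = 1.0406195.
Forward (PLN per ZAR) = 0.19692 × 1.0096045 / 1.0406195 = 0.1910509.
Invert for ZAR per PLN: 1 / 0.1910509 = 5.2342.

5.2342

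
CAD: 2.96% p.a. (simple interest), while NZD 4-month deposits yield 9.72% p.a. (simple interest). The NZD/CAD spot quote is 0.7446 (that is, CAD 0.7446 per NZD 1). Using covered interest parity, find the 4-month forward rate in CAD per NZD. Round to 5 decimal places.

0.72835

T = 4/12 years.
CAD accumulates by 1 + 0.0296×4/12 = 1.0098667.
Growth of 1 NZD over T: 1 + 0.0972×4/12 = 1.032400.
CIP: F = S · (grow CAD)/(grow NZD) = 0.7446 × 1.0098667/1.032400 = 0.7283483 CAD per NZD.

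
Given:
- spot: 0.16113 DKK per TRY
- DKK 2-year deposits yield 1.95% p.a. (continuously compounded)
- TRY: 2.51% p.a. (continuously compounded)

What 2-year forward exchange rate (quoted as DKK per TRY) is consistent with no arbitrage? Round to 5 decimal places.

0.15934

T = 2 years.
DKK growth factor: e^(0.0195×2) = 1.0397705.
Growth of 1 TRY over T: e^(0.0251×2) = 1.0514814.
Forward (DKK per TRY) = 0.16113 × 1.0397705 / 1.0514814 = 0.1593354.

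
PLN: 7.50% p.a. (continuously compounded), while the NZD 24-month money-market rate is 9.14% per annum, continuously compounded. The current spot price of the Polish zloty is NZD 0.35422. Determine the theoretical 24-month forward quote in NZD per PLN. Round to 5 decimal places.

T = 2 years.
NZD accumulates by e^(0.0914×2) = 1.2005743.
PLN accumulates by e^(0.0750×2) = 1.1618342.
CIP: F = S · (grow NZD)/(grow PLN) = 0.35422 × 1.2005743/1.1618342 = 0.3660311 NZD per PLN.

0.36603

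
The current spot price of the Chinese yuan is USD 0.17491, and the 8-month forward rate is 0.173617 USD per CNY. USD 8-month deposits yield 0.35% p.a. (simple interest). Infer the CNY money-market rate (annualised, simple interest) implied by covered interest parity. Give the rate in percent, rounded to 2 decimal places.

T = 8/12 years.
CIP gives F = S · g_USD/g_CNY, so g_USD/g_CNY = 0.173617/0.17491 = 0.9926076.
The USD side grows by 1 + 0.0035×8/12 = 1.0023333.
That pins the CNY growth at 1.0097981.
(1.0097981 − 1)/T = 0.014697, i.e. 1.47%.

1.47%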